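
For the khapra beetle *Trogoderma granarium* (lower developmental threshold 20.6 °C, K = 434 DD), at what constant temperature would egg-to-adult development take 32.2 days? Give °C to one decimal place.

Required daily accumulation = 434 / 32.2 = 13.478 DD/day.
T = T_base + 13.478 = 20.6 + 13.478 = 34.078 ≈ 34.1 °C.

34.1 °C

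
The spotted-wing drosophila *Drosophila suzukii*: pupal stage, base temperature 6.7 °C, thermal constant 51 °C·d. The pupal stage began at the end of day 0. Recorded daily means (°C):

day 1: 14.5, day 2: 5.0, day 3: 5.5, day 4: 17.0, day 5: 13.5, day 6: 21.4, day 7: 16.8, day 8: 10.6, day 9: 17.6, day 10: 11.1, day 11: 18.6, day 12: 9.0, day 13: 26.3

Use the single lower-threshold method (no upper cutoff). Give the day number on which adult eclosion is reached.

day 8

Daily DD above 6.7 °C: 7.8, 0.0, 0.0, 10.3, 6.8, 14.7, 10.1, 3.9, 10.9, 4.4, 11.9, 2.3, 19.6.
Cumulative: 7.8, 7.8, 7.8, 18.1, 24.9, 39.6, 49.7, 53.6, 64.5, 68.9, 80.8, 83.1, 102.7.
The total first reaches 51 DD on day 8.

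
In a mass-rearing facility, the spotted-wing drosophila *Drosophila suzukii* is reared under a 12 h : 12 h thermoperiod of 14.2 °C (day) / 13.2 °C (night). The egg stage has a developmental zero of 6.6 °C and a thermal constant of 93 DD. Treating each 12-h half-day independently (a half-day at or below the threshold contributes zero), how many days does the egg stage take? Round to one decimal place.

Day half: max(0, 14.2 − 6.6) × 0.5 = 7.6 × 0.5 = 3.80 DD.
Night half: max(0, 13.2 − 6.6) × 0.5 = 6.6 × 0.5 = 3.30 DD.
Per 24 h: 7.10 DD/day.
Duration = 93 / 7.10 = 13.099 ≈ 13.1 days.

13.1 days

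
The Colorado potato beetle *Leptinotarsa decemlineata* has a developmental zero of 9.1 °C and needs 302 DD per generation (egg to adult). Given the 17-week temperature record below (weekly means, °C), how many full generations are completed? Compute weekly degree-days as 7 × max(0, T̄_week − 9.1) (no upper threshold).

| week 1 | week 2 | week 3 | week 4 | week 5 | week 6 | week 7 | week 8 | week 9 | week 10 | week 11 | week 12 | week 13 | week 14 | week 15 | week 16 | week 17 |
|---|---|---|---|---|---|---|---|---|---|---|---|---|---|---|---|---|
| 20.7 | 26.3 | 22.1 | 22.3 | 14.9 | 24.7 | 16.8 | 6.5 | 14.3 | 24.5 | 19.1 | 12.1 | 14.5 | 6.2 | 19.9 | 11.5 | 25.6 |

Weekly DD (7 × max(0, T̄ − 9.1)): 81.2, 120.4, 91.0, 92.4, 40.6, 109.2, 53.9, 0.0, 36.4, 107.8, 70.0, 21.0, 37.8, 0.0, 75.6, 16.8, 115.5.
Season total = 1069.6 DD.
Complete generations = ⌊1069.6 / 302⌋ = 3.

3 generations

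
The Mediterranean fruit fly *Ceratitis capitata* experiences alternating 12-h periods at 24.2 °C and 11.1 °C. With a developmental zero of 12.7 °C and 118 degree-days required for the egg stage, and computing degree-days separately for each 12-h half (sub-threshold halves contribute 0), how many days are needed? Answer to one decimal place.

Day half: max(0, 24.2 − 12.7) × 0.5 = 11.5 × 0.5 = 5.75 DD.
Night half: max(0, 11.1 − 12.7) × 0.5 = 0.0 × 0.5 = 0.00 DD.
Per 24 h: 5.75 DD/day.
Duration = 118 / 5.75 = 20.522 ≈ 20.5 days.

20.5 days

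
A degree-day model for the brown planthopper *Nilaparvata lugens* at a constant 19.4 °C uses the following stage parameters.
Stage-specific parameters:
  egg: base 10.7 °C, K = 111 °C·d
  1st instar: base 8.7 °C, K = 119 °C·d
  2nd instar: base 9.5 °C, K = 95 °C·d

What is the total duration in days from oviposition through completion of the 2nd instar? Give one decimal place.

egg: 111 / (19.4 − 10.7) = 111 / 8.7 = 12.759 d.
1st instar: 119 / (19.4 − 8.7) = 119 / 10.7 = 11.121 d.
2nd instar: 95 / (19.4 − 9.5) = 95 / 9.9 = 9.596 d.
Sum = 33.476 ≈ 33.5 days.

33.5 days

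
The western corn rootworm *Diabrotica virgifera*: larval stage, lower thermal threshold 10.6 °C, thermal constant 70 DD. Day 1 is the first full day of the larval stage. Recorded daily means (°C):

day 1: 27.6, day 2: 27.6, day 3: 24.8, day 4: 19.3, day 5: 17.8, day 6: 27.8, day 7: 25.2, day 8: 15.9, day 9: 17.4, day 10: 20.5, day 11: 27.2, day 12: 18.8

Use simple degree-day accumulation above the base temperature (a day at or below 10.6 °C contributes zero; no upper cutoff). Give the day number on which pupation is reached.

day 6

Daily DD above 10.6 °C: 17.0, 17.0, 14.2, 8.7, 7.2, 17.2, 14.6, 5.3, 6.8, 9.9, 16.6, 8.2.
Cumulative: 17.0, 34.0, 48.2, 56.9, 64.1, 81.3, 95.9, 101.2, 108.0, 117.9, 134.5, 142.7.
The total first reaches 70 DD on day 6.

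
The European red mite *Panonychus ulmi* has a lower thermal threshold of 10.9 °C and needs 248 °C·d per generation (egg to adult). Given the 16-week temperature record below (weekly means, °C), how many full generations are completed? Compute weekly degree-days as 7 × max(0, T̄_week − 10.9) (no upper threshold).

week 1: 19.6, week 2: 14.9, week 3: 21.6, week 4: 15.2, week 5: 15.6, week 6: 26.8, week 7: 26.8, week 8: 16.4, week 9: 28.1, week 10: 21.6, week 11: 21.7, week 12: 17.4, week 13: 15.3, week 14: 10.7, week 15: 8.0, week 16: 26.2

3 generations

Weekly DD (7 × max(0, T̄ − 10.9)): 60.9, 28.0, 74.9, 30.1, 32.9, 111.3, 111.3, 38.5, 120.4, 74.9, 75.6, 45.5, 30.8, 0.0, 0.0, 107.1.
Season total = 942.2 DD.
Complete generations = ⌊942.2 / 248⌋ = 3.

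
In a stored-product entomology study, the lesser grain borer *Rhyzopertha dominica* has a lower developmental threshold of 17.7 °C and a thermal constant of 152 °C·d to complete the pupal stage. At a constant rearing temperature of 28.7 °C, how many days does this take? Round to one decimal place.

13.8 days

Daily accumulation = 28.7 − 17.7 = 11.0 DD/day.
Duration = 152 / 11.0 = 13.818 ≈ 13.8 days.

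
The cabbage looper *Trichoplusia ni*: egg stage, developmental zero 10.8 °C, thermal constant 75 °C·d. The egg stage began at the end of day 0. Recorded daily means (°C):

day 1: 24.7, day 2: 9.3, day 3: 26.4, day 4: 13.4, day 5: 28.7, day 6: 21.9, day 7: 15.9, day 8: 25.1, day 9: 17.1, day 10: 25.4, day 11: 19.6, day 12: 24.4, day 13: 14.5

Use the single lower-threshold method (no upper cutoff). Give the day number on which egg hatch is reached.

day 8

Daily DD above 10.8 °C: 13.9, 0.0, 15.6, 2.6, 17.9, 11.1, 5.1, 14.3, 6.3, 14.6, 8.8, 13.6, 3.7.
Cumulative: 13.9, 13.9, 29.5, 32.1, 50.0, 61.1, 66.2, 80.5, 86.8, 101.4, 110.2, 123.8, 127.5.
The total first reaches 75 DD on day 8.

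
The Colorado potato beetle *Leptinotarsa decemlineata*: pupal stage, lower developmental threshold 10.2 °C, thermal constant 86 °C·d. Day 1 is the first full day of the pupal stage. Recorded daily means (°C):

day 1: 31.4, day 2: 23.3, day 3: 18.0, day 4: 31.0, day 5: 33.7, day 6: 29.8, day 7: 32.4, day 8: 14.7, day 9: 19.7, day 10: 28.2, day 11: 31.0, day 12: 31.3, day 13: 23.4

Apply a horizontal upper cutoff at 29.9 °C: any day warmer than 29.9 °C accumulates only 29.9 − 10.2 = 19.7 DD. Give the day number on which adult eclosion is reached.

day 6

Daily DD above 10.2 °C (capped at 19.7): 19.7, 13.1, 7.8, 19.7, 19.7, 19.6, 19.7, 4.5, 9.5, 18.0, 19.7, 19.7, 13.2.
Cumulative: 19.7, 32.8, 40.6, 60.3, 80.0, 99.6, 119.3, 123.8, 133.3, 151.3, 171.0, 190.7, 203.9.
The total first reaches 86 DD on day 6.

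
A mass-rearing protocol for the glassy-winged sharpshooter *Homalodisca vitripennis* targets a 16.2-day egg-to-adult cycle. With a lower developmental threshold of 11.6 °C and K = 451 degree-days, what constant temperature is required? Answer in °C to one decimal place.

39.4 °C

Required daily accumulation = 451 / 16.2 = 27.840 DD/day.
T = T_base + 27.840 = 11.6 + 27.840 = 39.440 ≈ 39.4 °C.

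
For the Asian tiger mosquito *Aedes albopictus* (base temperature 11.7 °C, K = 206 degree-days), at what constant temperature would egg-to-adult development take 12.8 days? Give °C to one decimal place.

Required daily accumulation = 206 / 12.8 = 16.094 DD/day.
T = T_base + 16.094 = 11.7 + 16.094 = 27.794 ≈ 27.8 °C.

27.8 °C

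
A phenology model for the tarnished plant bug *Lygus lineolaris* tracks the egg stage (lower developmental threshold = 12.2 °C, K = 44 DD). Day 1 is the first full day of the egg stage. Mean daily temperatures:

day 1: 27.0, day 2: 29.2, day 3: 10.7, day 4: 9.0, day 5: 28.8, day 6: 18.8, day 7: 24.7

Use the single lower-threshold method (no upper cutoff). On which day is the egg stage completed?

Daily DD above 12.2 °C: 14.8, 17.0, 0.0, 0.0, 16.6, 6.6, 12.5.
Cumulative: 14.8, 31.8, 31.8, 31.8, 48.4, 55.0, 67.5.
The total first reaches 44 DD on day 5.

day 5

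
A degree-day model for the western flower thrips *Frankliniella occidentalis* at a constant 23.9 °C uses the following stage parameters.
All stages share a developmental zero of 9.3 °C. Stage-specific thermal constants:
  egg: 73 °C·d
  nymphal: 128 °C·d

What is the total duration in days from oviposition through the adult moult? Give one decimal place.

13.8 days

Daily accumulation at 23.9 °C = 23.9 − 9.3 = 14.6 DD/day.
Total K = 73 + 128 = 201 DD.
Total duration = 201 / 14.6 = 13.767 ≈ 13.8 days.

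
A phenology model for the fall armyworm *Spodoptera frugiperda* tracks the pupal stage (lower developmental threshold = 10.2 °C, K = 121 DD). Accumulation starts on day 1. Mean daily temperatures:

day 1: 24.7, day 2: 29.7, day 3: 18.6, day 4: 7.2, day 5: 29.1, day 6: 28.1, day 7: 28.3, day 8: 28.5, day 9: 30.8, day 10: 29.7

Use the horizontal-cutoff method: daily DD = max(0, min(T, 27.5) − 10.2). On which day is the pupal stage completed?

day 9

Daily DD above 10.2 °C (capped at 17.3): 14.5, 17.3, 8.4, 0.0, 17.3, 17.3, 17.3, 17.3, 17.3, 17.3.
Cumulative: 14.5, 31.8, 40.2, 40.2, 57.5, 74.8, 92.1, 109.4, 126.7, 144.0.
The total first reaches 121 DD on day 9.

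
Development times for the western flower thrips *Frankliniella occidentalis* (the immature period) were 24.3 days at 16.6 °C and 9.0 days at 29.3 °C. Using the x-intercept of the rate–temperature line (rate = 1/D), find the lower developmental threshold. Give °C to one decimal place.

9.1 °C

Linear rate model ⇒ the product D·(T − T_b) is constant across temperatures.
24.3·(16.6 − T_b) = 9.0·(29.3 − T_b)
T_b = (24.3·16.6 − 9.0·29.3) / (24.3 − 9.0) = 139.68 / 15.3 = 9.129 °C ≈ 9.1 °C.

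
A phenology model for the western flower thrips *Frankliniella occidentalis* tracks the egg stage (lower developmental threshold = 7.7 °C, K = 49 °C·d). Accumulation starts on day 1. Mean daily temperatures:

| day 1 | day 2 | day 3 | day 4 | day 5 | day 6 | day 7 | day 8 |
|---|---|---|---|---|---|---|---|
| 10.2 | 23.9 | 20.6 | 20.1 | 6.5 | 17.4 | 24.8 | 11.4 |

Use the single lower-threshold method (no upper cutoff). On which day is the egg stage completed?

Daily DD above 7.7 °C: 2.5, 16.2, 12.9, 12.4, 0.0, 9.7, 17.1, 3.7.
Cumulative: 2.5, 18.7, 31.6, 44.0, 44.0, 53.7, 70.8, 74.5.
The total first reaches 49 DD on day 6.

day 6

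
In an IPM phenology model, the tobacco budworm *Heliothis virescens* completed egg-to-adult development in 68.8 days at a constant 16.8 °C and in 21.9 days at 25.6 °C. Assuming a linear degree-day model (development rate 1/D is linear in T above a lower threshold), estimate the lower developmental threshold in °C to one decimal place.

12.7 °C

Equal thermal constants: D₁(T₁ − T_b) = D₂(T₂ − T_b).
68.8·(16.8 − T_b) = 21.9·(25.6 − T_b)
T_b = (68.8·16.8 − 21.9·25.6) / (68.8 − 21.9) = 595.20 / 46.9 = 12.691 °C ≈ 12.7 °C.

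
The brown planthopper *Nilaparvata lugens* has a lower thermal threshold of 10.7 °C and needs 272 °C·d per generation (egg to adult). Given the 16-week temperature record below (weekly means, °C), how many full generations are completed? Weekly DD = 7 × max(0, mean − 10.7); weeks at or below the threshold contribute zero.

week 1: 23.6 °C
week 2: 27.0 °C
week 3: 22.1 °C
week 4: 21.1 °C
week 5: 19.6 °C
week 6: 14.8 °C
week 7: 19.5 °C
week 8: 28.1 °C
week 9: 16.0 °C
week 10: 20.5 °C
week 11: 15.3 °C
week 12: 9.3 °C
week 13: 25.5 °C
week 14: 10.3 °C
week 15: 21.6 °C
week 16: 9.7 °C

3 generations

Weekly DD (7 × max(0, T̄ − 10.7)): 90.3, 114.1, 79.8, 72.8, 62.3, 28.7, 61.6, 121.8, 37.1, 68.6, 32.2, 0.0, 103.6, 0.0, 76.3, 0.0.
Season total = 949.2 DD.
Complete generations = ⌊949.2 / 272⌋ = 3.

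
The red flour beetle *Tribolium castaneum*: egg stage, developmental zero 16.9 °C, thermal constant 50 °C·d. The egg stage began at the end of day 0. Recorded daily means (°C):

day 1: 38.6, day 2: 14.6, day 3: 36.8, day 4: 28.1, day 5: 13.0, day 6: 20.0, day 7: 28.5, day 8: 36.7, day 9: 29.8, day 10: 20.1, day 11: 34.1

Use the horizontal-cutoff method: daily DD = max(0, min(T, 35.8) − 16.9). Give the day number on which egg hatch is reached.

Daily DD above 16.9 °C (capped at 18.9): 18.9, 0.0, 18.9, 11.2, 0.0, 3.1, 11.6, 18.9, 12.9, 3.2, 17.2.
Cumulative: 18.9, 18.9, 37.8, 49.0, 49.0, 52.1, 63.7, 82.6, 95.5, 98.7, 115.9.
The total first reaches 50 DD on day 6.

day 6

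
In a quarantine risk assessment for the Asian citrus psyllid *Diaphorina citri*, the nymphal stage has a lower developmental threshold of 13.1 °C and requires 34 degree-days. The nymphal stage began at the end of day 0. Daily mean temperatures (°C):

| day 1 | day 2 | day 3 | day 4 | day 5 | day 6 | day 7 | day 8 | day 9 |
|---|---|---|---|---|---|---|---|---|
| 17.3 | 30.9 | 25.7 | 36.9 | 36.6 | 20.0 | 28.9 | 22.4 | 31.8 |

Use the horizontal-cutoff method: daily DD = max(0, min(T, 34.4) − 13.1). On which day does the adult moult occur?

Daily DD above 13.1 °C (capped at 21.3): 4.2, 17.8, 12.6, 21.3, 21.3, 6.9, 15.8, 9.3, 18.7.
Cumulative: 4.2, 22.0, 34.6, 55.9, 77.2, 84.1, 99.9, 109.2, 127.9.
The total first reaches 34 DD on day 3.

day 3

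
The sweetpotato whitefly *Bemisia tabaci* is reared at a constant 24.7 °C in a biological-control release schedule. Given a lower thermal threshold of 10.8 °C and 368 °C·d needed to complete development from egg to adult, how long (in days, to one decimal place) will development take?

26.5 days

Daily accumulation = 24.7 − 10.8 = 13.9 DD/day.
Duration = 368 / 13.9 = 26.475 ≈ 26.5 days.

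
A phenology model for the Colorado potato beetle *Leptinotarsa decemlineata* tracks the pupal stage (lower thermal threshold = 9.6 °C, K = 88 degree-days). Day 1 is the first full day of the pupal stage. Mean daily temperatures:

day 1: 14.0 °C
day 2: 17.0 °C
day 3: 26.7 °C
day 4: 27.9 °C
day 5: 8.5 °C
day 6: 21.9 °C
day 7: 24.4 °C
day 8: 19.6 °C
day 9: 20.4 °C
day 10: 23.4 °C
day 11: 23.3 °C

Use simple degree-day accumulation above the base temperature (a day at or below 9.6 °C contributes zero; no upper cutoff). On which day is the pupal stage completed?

Daily DD above 9.6 °C: 4.4, 7.4, 17.1, 18.3, 0.0, 12.3, 14.8, 10.0, 10.8, 13.8, 13.7.
Cumulative: 4.4, 11.8, 28.9, 47.2, 47.2, 59.5, 74.3, 84.3, 95.1, 108.9, 122.6.
The total first reaches 88 DD on day 9.

day 9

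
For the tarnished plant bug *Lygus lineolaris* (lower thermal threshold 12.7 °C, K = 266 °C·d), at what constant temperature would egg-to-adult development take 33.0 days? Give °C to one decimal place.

Required daily accumulation = 266 / 33.0 = 8.061 DD/day.
T = T_base + 8.061 = 12.7 + 8.061 = 20.761 ≈ 20.8 °C.

20.8 °C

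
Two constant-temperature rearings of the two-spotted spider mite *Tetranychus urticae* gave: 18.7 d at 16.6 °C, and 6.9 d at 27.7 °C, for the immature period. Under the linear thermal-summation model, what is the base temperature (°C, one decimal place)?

10.1 °C

Linear rate model ⇒ the product D·(T − T_b) is constant across temperatures.
18.7·(16.6 − T_b) = 6.9·(27.7 − T_b)
T_b = (18.7·16.6 − 6.9·27.7) / (18.7 − 6.9) = 119.29 / 11.8 = 10.109 °C ≈ 10.1 °C.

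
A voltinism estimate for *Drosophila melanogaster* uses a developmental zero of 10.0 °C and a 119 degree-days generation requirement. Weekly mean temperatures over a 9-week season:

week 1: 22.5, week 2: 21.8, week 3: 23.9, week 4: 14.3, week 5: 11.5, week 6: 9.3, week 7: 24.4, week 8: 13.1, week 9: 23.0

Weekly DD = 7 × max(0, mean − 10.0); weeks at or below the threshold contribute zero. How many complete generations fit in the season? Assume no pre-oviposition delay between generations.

Weekly DD (7 × max(0, T̄ − 10.0)): 87.5, 82.6, 97.3, 30.1, 10.5, 0.0, 100.8, 21.7, 91.0.
Season total = 521.5 DD.
Complete generations = ⌊521.5 / 119⌋ = 4.

4 generations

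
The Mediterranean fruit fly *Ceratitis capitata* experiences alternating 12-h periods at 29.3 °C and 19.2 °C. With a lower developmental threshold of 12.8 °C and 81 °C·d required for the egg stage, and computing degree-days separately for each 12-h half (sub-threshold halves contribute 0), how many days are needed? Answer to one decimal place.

Day half: max(0, 29.3 − 12.8) × 0.5 = 16.5 × 0.5 = 8.25 DD.
Night half: max(0, 19.2 − 12.8) × 0.5 = 6.4 × 0.5 = 3.20 DD.
Per 24 h: 11.45 DD/day.
Duration = 81 / 11.45 = 7.074 ≈ 7.1 days.

7.1 days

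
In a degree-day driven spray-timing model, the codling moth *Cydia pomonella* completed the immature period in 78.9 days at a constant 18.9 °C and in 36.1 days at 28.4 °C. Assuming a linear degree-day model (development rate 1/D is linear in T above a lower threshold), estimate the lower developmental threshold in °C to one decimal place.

10.9 °C

Equal thermal constants: D₁(T₁ − T_b) = D₂(T₂ − T_b).
78.9·(18.9 − T_b) = 36.1·(28.4 − T_b)
T_b = (78.9·18.9 − 36.1·28.4) / (78.9 − 36.1) = 465.97 / 42.8 = 10.887 °C ≈ 10.9 °C.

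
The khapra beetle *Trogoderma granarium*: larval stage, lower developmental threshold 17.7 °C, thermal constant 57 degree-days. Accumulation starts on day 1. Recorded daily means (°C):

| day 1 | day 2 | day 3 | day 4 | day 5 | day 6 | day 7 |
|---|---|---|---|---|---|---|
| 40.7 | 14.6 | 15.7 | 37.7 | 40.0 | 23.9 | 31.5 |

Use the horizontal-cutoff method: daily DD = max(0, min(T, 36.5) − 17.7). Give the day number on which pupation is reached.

Daily DD above 17.7 °C (capped at 18.8): 18.8, 0.0, 0.0, 18.8, 18.8, 6.2, 13.8.
Cumulative: 18.8, 18.8, 18.8, 37.6, 56.4, 62.6, 76.4.
The total first reaches 57 DD on day 6.

day 6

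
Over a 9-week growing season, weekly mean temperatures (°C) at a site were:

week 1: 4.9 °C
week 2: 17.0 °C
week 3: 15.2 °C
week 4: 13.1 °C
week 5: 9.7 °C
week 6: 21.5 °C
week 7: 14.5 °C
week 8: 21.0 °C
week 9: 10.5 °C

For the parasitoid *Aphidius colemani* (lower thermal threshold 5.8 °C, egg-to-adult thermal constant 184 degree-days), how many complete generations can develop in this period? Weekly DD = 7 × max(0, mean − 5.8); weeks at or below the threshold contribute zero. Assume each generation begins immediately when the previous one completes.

2 generations

Weekly DD (7 × max(0, T̄ − 5.8)): 0.0, 78.4, 65.8, 51.1, 27.3, 109.9, 60.9, 106.4, 32.9.
Season total = 532.7 DD.
Complete generations = ⌊532.7 / 184⌋ = 2.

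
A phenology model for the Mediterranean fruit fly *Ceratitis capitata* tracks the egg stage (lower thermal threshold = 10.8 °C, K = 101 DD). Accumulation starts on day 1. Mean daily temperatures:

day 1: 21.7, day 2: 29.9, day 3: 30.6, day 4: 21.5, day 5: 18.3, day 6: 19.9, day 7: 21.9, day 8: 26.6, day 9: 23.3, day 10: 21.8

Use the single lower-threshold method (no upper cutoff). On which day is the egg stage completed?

day 8

Daily DD above 10.8 °C: 10.9, 19.1, 19.8, 10.7, 7.5, 9.1, 11.1, 15.8, 12.5, 11.0.
Cumulative: 10.9, 30.0, 49.8, 60.5, 68.0, 77.1, 88.2, 104.0, 116.5, 127.5.
The total first reaches 101 DD on day 8.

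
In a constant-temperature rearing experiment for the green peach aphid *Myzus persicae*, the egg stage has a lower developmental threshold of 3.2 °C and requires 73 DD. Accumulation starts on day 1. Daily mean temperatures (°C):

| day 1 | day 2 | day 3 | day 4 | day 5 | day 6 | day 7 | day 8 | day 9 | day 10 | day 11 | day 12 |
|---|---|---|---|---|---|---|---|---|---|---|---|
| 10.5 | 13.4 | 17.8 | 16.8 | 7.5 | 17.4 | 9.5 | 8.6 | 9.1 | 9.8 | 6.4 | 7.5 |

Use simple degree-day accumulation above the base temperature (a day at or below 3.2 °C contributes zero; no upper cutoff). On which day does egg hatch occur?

day 8

Daily DD above 3.2 °C: 7.3, 10.2, 14.6, 13.6, 4.3, 14.2, 6.3, 5.4, 5.9, 6.6, 3.2, 4.3.
Cumulative: 7.3, 17.5, 32.1, 45.7, 50.0, 64.2, 70.5, 75.9, 81.8, 88.4, 91.6, 95.9.
The total first reaches 73 DD on day 8.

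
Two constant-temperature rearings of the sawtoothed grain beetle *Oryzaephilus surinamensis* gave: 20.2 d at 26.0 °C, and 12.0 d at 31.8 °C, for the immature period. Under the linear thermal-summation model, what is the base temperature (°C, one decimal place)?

17.5 °C

Linear rate model ⇒ the product D·(T − T_b) is constant across temperatures.
20.2·(26.0 − T_b) = 12.0·(31.8 − T_b)
T_b = (20.2·26.0 − 12.0·31.8) / (20.2 − 12.0) = 143.60 / 8.2 = 17.512 °C ≈ 17.5 °C.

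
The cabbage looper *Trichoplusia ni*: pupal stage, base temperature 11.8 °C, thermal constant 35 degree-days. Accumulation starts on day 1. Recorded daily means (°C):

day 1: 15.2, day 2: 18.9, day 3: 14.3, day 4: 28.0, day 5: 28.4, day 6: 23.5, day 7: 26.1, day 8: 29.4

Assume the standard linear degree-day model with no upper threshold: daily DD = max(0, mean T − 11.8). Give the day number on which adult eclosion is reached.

day 5

Daily DD above 11.8 °C: 3.4, 7.1, 2.5, 16.2, 16.6, 11.7, 14.3, 17.6.
Cumulative: 3.4, 10.5, 13.0, 29.2, 45.8, 57.5, 71.8, 89.4.
The total first reaches 35 DD on day 5.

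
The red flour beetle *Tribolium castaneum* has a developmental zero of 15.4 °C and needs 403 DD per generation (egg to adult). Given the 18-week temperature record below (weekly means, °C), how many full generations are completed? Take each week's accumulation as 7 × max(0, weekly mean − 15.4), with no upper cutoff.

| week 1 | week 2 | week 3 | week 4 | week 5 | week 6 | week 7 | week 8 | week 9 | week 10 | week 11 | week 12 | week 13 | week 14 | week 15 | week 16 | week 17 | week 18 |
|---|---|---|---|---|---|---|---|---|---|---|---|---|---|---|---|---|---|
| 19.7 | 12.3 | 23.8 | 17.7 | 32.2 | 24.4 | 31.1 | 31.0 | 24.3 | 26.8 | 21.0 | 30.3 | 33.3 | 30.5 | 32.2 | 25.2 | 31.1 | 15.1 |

3 generations

Weekly DD (7 × max(0, T̄ − 15.4)): 30.1, 0.0, 58.8, 16.1, 117.6, 63.0, 109.9, 109.2, 62.3, 79.8, 39.2, 104.3, 125.3, 105.7, 117.6, 68.6, 109.9, 0.0.
Season total = 1317.4 DD.
Complete generations = ⌊1317.4 / 403⌋ = 3.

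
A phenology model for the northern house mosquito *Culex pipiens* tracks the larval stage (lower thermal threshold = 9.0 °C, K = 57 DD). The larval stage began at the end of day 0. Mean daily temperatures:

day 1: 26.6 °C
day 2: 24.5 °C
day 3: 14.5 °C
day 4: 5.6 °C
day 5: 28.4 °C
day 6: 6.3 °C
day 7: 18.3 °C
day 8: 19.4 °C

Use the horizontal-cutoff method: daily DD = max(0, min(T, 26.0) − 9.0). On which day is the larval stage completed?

day 7

Daily DD above 9.0 °C (capped at 17.0): 17.0, 15.5, 5.5, 0.0, 17.0, 0.0, 9.3, 10.4.
Cumulative: 17.0, 32.5, 38.0, 38.0, 55.0, 55.0, 64.3, 74.7.
The total first reaches 57 DD on day 7.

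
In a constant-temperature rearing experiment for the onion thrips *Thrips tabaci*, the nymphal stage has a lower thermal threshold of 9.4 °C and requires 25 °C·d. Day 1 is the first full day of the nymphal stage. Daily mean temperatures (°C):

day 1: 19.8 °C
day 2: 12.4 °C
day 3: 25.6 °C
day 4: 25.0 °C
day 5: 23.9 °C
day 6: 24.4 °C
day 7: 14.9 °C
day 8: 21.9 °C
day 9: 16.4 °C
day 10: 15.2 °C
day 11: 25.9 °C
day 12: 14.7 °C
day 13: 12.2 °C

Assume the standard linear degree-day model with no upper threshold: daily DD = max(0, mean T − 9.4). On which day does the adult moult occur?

day 3

Daily DD above 9.4 °C: 10.4, 3.0, 16.2, 15.6, 14.5, 15.0, 5.5, 12.5, 7.0, 5.8, 16.5, 5.3, 2.8.
Cumulative: 10.4, 13.4, 29.6, 45.2, 59.7, 74.7, 80.2, 92.7, 99.7, 105.5, 122.0, 127.3, 130.1.
The total first reaches 25 DD on day 3.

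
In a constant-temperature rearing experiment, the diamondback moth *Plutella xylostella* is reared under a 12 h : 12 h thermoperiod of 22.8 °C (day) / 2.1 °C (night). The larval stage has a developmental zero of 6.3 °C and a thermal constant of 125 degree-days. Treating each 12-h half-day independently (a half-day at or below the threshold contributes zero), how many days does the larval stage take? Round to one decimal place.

Day half: max(0, 22.8 − 6.3) × 0.5 = 16.5 × 0.5 = 8.25 DD.
Night half: max(0, 2.1 − 6.3) × 0.5 = 0.0 × 0.5 = 0.00 DD.
Per 24 h: 8.25 DD/day.
Duration = 125 / 8.25 = 15.152 ≈ 15.2 days.

15.2 days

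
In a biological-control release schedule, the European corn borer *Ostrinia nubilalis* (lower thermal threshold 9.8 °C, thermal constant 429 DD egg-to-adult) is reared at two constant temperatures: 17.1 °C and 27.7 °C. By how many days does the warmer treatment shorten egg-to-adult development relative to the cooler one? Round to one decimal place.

34.8 days

At 17.1 °C: 429 / (17.1 − 9.8) = 429 / 7.3 = 58.767 d.
At 27.7 °C: 429 / (27.7 − 9.8) = 429 / 17.9 = 23.966 d.
Difference = |58.767 − 23.966| = 34.801 ≈ 34.8 days.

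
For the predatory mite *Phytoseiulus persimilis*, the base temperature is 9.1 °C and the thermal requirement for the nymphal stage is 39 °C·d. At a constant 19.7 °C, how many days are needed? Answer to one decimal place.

3.7 days

Daily accumulation = 19.7 − 9.1 = 10.6 DD/day.
Duration = 39 / 10.6 = 3.679 ≈ 3.7 days.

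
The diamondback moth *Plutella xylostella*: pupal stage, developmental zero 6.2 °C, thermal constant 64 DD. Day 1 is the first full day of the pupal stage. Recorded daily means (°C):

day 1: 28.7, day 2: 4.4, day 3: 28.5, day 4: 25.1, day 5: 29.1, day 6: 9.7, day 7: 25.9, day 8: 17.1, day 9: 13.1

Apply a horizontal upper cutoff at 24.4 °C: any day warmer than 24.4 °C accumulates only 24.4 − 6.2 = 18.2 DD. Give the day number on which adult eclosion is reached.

day 5

Daily DD above 6.2 °C (capped at 18.2): 18.2, 0.0, 18.2, 18.2, 18.2, 3.5, 18.2, 10.9, 6.9.
Cumulative: 18.2, 18.2, 36.4, 54.6, 72.8, 76.3, 94.5, 105.4, 112.3.
The total first reaches 64 DD on day 5.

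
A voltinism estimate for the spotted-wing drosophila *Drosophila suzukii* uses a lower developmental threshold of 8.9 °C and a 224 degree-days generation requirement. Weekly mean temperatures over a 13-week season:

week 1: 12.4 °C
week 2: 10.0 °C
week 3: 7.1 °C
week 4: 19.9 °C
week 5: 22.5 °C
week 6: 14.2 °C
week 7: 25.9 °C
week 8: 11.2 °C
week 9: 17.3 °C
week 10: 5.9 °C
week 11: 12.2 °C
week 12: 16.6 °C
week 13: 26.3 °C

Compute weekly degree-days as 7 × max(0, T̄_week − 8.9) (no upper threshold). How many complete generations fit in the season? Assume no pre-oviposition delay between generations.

Weekly DD (7 × max(0, T̄ − 8.9)): 24.5, 7.7, 0.0, 77.0, 95.2, 37.1, 119.0, 16.1, 58.8, 0.0, 23.1, 53.9, 121.8.
Season total = 634.2 DD.
Complete generations = ⌊634.2 / 224⌋ = 2.

2 generations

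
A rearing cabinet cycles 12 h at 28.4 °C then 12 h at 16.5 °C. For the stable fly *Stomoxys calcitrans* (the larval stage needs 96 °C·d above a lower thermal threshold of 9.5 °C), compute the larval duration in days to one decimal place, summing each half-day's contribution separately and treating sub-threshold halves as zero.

Day half: max(0, 28.4 − 9.5) × 0.5 = 18.9 × 0.5 = 9.45 DD.
Night half: max(0, 16.5 − 9.5) × 0.5 = 7.0 × 0.5 = 3.50 DD.
Per 24 h: 12.95 DD/day.
Duration = 96 / 12.95 = 7.413 ≈ 7.4 days.

7.4 days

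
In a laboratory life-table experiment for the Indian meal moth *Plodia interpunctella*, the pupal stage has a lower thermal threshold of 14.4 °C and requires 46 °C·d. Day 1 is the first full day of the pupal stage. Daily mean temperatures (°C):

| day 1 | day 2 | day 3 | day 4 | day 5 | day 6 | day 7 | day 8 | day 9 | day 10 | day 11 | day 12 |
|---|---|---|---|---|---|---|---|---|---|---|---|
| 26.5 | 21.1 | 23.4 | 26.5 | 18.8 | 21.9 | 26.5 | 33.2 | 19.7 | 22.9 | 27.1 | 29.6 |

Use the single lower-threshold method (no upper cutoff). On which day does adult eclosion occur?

day 6

Daily DD above 14.4 °C: 12.1, 6.7, 9.0, 12.1, 4.4, 7.5, 12.1, 18.8, 5.3, 8.5, 12.7, 15.2.
Cumulative: 12.1, 18.8, 27.8, 39.9, 44.3, 51.8, 63.9, 82.7, 88.0, 96.5, 109.2, 124.4.
The total first reaches 46 DD on day 6.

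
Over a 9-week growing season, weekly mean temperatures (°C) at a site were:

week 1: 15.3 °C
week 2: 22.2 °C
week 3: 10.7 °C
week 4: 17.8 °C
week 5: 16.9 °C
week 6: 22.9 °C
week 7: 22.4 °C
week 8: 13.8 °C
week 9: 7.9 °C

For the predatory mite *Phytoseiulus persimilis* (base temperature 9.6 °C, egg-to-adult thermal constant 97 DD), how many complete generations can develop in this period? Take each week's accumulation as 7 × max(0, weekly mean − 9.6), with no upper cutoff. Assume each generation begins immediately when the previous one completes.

4 generations

Weekly DD (7 × max(0, T̄ − 9.6)): 39.9, 88.2, 7.7, 57.4, 51.1, 93.1, 89.6, 29.4, 0.0.
Season total = 456.4 DD.
Complete generations = ⌊456.4 / 97⌋ = 4.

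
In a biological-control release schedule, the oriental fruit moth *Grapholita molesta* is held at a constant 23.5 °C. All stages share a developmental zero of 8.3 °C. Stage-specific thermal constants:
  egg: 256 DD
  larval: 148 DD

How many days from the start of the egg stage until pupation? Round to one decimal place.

26.6 days

Daily accumulation at 23.5 °C = 23.5 − 8.3 = 15.2 DD/day.
Total K = 256 + 148 = 404 DD.
Total duration = 404 / 15.2 = 26.579 ≈ 26.6 days.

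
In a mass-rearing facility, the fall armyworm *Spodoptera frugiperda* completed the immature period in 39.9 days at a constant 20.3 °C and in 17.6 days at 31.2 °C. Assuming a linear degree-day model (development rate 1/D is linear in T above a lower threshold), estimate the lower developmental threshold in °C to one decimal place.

11.7 °C

Equal thermal constants: D₁(T₁ − T_b) = D₂(T₂ − T_b).
39.9·(20.3 − T_b) = 17.6·(31.2 − T_b)
T_b = (39.9·20.3 − 17.6·31.2) / (39.9 − 17.6) = 260.85 / 22.3 = 11.697 °C ≈ 11.7 °C.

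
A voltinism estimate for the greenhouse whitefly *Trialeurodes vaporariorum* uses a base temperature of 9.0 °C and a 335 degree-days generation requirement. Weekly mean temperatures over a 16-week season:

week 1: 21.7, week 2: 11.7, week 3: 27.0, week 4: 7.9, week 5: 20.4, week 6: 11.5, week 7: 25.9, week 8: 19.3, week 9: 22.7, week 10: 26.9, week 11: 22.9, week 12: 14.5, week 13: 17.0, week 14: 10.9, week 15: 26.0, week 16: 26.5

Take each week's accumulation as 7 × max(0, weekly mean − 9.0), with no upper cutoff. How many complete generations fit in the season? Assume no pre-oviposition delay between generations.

3 generations

Weekly DD (7 × max(0, T̄ − 9.0)): 88.9, 18.9, 126.0, 0.0, 79.8, 17.5, 118.3, 72.1, 95.9, 125.3, 97.3, 38.5, 56.0, 13.3, 119.0, 122.5.
Season total = 1189.3 DD.
Complete generations = ⌊1189.3 / 335⌋ = 3.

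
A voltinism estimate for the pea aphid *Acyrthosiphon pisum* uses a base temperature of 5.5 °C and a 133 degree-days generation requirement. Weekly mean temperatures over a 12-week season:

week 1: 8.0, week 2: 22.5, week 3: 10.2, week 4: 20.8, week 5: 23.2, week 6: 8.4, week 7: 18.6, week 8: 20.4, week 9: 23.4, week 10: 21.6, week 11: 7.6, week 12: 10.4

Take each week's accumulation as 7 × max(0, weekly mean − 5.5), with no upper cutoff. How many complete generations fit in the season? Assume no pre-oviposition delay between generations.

Weekly DD (7 × max(0, T̄ − 5.5)): 17.5, 119.0, 32.9, 107.1, 123.9, 20.3, 91.7, 104.3, 125.3, 112.7, 14.7, 34.3.
Season total = 903.7 DD.
Complete generations = ⌊903.7 / 133⌋ = 6.

6 generations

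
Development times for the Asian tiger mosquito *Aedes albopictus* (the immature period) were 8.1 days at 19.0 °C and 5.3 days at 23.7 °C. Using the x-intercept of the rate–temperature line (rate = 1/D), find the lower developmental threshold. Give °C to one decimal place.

Under the model K = D·(T − T_b), so D₁·(T₁ − T_b) = D₂·(T₂ − T_b).
8.1·(19.0 − T_b) = 5.3·(23.7 − T_b)
T_b = (8.1·19.0 − 5.3·23.7) / (8.1 − 5.3) = 28.29 / 2.8 = 10.104 °C ≈ 10.1 °C.

10.1 °C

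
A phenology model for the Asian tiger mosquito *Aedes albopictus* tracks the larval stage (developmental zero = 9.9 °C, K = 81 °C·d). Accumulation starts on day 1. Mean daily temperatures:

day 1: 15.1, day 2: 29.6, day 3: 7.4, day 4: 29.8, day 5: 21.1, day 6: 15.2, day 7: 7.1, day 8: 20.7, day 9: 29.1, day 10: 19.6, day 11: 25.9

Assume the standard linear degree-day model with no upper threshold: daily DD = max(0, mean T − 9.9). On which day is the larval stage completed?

day 9

Daily DD above 9.9 °C: 5.2, 19.7, 0.0, 19.9, 11.2, 5.3, 0.0, 10.8, 19.2, 9.7, 16.0.
Cumulative: 5.2, 24.9, 24.9, 44.8, 56.0, 61.3, 61.3, 72.1, 91.3, 101.0, 117.0.
The total first reaches 81 DD on day 9.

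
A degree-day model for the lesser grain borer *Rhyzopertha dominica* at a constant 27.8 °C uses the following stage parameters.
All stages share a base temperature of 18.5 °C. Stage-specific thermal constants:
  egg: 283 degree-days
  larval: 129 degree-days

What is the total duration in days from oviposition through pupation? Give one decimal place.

Daily accumulation at 27.8 °C = 27.8 − 18.5 = 9.3 DD/day.
Total K = 283 + 129 = 412 DD.
Total duration = 412 / 9.3 = 44.301 ≈ 44.3 days.

44.3 days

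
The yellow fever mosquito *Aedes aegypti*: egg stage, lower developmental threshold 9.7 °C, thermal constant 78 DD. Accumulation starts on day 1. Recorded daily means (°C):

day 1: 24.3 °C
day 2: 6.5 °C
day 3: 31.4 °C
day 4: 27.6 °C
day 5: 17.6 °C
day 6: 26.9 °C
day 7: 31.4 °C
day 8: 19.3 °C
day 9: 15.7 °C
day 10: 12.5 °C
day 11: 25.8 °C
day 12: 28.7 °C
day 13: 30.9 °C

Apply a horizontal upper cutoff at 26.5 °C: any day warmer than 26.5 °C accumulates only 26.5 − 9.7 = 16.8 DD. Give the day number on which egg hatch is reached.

day 7

Daily DD above 9.7 °C (capped at 16.8): 14.6, 0.0, 16.8, 16.8, 7.9, 16.8, 16.8, 9.6, 6.0, 2.8, 16.1, 16.8, 16.8.
Cumulative: 14.6, 14.6, 31.4, 48.2, 56.1, 72.9, 89.7, 99.3, 105.3, 108.1, 124.2, 141.0, 157.8.
The total first reaches 78 DD on day 7.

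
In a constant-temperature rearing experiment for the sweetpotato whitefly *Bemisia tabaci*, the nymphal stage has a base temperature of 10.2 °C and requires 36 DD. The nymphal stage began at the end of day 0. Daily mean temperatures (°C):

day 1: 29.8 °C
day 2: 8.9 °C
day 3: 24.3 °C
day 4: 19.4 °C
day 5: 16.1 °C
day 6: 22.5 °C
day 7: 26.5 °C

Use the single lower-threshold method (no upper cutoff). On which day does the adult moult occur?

Daily DD above 10.2 °C: 19.6, 0.0, 14.1, 9.2, 5.9, 12.3, 16.3.
Cumulative: 19.6, 19.6, 33.7, 42.9, 48.8, 61.1, 77.4.
The total first reaches 36 DD on day 4.

day 4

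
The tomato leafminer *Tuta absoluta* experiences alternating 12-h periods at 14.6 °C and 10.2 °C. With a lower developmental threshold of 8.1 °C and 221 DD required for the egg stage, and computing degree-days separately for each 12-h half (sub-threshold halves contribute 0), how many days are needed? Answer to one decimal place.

Day half: max(0, 14.6 − 8.1) × 0.5 = 6.5 × 0.5 = 3.25 DD.
Night half: max(0, 10.2 − 8.1) × 0.5 = 2.1 × 0.5 = 1.05 DD.
Per 24 h: 4.30 DD/day.
Duration = 221 / 4.30 = 51.395 ≈ 51.4 days.

51.4 days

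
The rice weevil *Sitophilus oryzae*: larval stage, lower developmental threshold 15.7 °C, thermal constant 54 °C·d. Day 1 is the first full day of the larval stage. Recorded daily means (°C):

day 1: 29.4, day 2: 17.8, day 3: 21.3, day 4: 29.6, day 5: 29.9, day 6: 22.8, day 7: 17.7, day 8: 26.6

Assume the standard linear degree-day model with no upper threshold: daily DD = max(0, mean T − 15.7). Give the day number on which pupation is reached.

day 6

Daily DD above 15.7 °C: 13.7, 2.1, 5.6, 13.9, 14.2, 7.1, 2.0, 10.9.
Cumulative: 13.7, 15.8, 21.4, 35.3, 49.5, 56.6, 58.6, 69.5.
The total first reaches 54 DD on day 6.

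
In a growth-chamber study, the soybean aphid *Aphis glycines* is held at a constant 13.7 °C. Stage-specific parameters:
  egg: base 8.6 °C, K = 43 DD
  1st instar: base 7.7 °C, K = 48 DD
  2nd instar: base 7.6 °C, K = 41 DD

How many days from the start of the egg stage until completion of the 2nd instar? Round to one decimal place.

egg: 43 / (13.7 − 8.6) = 43 / 5.1 = 8.431 d.
1st instar: 48 / (13.7 − 7.7) = 48 / 6.0 = 8.000 d.
2nd instar: 41 / (13.7 − 7.6) = 41 / 6.1 = 6.721 d.
Sum = 23.153 ≈ 23.2 days.

23.2 days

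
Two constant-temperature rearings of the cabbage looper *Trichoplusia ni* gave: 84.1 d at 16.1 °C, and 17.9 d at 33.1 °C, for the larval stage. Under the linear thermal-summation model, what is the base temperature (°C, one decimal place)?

11.5 °C

Linear rate model ⇒ the product D·(T − T_b) is constant across temperatures.
84.1·(16.1 − T_b) = 17.9·(33.1 − T_b)
T_b = (84.1·16.1 − 17.9·33.1) / (84.1 − 17.9) = 761.52 / 66.2 = 11.503 °C ≈ 11.5 °C.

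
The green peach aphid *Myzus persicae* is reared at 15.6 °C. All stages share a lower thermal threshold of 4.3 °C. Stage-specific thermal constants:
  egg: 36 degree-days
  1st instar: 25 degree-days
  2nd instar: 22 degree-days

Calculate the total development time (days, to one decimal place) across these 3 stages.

7.3 days

Daily accumulation at 15.6 °C = 15.6 − 4.3 = 11.3 DD/day.
Total K = 36 + 25 + 22 = 83 DD.
Total duration = 83 / 11.3 = 7.345 ≈ 7.3 days.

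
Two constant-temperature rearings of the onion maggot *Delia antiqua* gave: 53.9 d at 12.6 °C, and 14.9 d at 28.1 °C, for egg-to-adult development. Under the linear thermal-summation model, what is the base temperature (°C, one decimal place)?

Under the model K = D·(T − T_b), so D₁·(T₁ − T_b) = D₂·(T₂ − T_b).
53.9·(12.6 − T_b) = 14.9·(28.1 − T_b)
T_b = (53.9·12.6 − 14.9·28.1) / (53.9 − 14.9) = 260.45 / 39.0 = 6.678 °C ≈ 6.7 °C.

6.7 °C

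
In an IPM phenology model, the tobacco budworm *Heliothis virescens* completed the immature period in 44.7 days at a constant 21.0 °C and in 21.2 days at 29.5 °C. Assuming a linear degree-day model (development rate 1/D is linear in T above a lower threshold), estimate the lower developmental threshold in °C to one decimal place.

Under the model K = D·(T − T_b), so D₁·(T₁ − T_b) = D₂·(T₂ − T_b).
44.7·(21.0 − T_b) = 21.2·(29.5 − T_b)
T_b = (44.7·21.0 − 21.2·29.5) / (44.7 − 21.2) = 313.30 / 23.5 = 13.332 °C ≈ 13.3 °C.

13.3 °C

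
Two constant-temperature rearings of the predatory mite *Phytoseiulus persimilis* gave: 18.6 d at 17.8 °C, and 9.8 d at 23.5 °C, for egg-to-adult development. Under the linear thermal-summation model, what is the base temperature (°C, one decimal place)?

Under the model K = D·(T − T_b), so D₁·(T₁ − T_b) = D₂·(T₂ − T_b).
18.6·(17.8 − T_b) = 9.8·(23.5 − T_b)
T_b = (18.6·17.8 − 9.8·23.5) / (18.6 − 9.8) = 100.78 / 8.8 = 11.452 °C ≈ 11.5 °C.

11.5 °C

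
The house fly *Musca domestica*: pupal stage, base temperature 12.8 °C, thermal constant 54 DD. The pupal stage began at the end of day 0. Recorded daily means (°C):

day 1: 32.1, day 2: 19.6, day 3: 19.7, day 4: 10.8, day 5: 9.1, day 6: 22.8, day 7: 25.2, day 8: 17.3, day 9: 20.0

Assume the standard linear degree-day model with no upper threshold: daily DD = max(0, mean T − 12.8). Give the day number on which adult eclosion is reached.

Daily DD above 12.8 °C: 19.3, 6.8, 6.9, 0.0, 0.0, 10.0, 12.4, 4.5, 7.2.
Cumulative: 19.3, 26.1, 33.0, 33.0, 33.0, 43.0, 55.4, 59.9, 67.1.
The total first reaches 54 DD on day 7.

day 7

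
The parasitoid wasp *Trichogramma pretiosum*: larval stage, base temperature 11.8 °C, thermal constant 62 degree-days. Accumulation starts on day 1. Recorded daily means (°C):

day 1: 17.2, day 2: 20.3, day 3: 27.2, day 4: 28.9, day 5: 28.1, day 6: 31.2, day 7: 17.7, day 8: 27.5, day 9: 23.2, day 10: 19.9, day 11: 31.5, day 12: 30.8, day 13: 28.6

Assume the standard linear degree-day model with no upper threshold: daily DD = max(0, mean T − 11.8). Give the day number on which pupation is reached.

day 5

Daily DD above 11.8 °C: 5.4, 8.5, 15.4, 17.1, 16.3, 19.4, 5.9, 15.7, 11.4, 8.1, 19.7, 19.0, 16.8.
Cumulative: 5.4, 13.9, 29.3, 46.4, 62.7, 82.1, 88.0, 103.7, 115.1, 123.2, 142.9, 161.9, 178.7.
The total first reaches 62 DD on day 5.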